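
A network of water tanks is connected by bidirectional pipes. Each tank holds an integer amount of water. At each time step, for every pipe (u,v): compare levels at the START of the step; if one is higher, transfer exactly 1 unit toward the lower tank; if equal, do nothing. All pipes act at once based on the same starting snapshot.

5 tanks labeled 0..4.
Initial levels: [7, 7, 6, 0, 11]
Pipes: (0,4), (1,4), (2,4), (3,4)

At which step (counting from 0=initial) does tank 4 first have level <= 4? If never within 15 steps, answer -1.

Answer: 3

Derivation:
Step 1: flows [4->0,4->1,4->2,4->3] -> levels [8 8 7 1 7]
Step 2: flows [0->4,1->4,2=4,4->3] -> levels [7 7 7 2 8]
Step 3: flows [4->0,4->1,4->2,4->3] -> levels [8 8 8 3 4]
Tank 4 first reaches <=4 at step 3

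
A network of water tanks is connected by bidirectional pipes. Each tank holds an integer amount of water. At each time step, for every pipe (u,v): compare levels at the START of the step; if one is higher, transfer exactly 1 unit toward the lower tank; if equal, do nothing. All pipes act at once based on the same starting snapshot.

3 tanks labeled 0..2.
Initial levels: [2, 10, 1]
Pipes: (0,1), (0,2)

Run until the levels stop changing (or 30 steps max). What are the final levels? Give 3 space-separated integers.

Step 1: flows [1->0,0->2] -> levels [2 9 2]
Step 2: flows [1->0,0=2] -> levels [3 8 2]
Step 3: flows [1->0,0->2] -> levels [3 7 3]
Step 4: flows [1->0,0=2] -> levels [4 6 3]
Step 5: flows [1->0,0->2] -> levels [4 5 4]
Step 6: flows [1->0,0=2] -> levels [5 4 4]
Step 7: flows [0->1,0->2] -> levels [3 5 5]
Step 8: flows [1->0,2->0] -> levels [5 4 4]
  -> period-2 cycle: step 8 state = step 6 state; never stabilizes
  -> state at step 30: (30-6) mod 2 = 0, same as step 6 -> [5 4 4]

Answer: 5 4 4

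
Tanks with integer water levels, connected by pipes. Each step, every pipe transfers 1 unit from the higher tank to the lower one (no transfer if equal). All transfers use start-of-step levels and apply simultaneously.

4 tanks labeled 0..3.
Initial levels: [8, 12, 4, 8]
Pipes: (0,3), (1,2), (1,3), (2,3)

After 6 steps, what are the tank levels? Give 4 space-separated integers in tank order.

Step 1: flows [0=3,1->2,1->3,3->2] -> levels [8 10 6 8]
Step 2: flows [0=3,1->2,1->3,3->2] -> levels [8 8 8 8]
Step 3: flows [0=3,1=2,1=3,2=3] -> levels [8 8 8 8]
  -> stable; steps 4..6 unchanged -> [8 8 8 8]

Answer: 8 8 8 8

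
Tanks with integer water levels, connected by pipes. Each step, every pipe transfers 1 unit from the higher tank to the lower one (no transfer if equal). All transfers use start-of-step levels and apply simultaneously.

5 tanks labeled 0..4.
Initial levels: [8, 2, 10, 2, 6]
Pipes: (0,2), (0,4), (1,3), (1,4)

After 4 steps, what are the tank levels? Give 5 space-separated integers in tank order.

Answer: 7 4 7 4 6

Derivation:
Step 1: flows [2->0,0->4,1=3,4->1] -> levels [8 3 9 2 6]
Step 2: flows [2->0,0->4,1->3,4->1] -> levels [8 3 8 3 6]
Step 3: flows [0=2,0->4,1=3,4->1] -> levels [7 4 8 3 6]
Step 4: flows [2->0,0->4,1->3,4->1] -> levels [7 4 7 4 6]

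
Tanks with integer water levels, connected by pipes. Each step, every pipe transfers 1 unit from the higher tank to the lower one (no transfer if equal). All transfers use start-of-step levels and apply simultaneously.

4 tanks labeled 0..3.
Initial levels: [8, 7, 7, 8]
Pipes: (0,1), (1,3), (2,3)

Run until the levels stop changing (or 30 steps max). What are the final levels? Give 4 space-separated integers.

Answer: 8 7 7 8

Derivation:
Step 1: flows [0->1,3->1,3->2] -> levels [7 9 8 6]
Step 2: flows [1->0,1->3,2->3] -> levels [8 7 7 8]
  -> period-2 cycle: step 2 state = step 0 state; never stabilizes
  -> state at step 30: (30-0) mod 2 = 0, same as step 0 -> [8 7 7 8]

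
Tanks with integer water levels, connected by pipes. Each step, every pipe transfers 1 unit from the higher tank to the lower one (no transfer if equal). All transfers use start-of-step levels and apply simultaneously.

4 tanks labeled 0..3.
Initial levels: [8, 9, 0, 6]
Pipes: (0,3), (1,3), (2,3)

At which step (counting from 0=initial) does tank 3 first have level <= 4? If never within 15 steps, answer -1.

Step 1: flows [0->3,1->3,3->2] -> levels [7 8 1 7]
Step 2: flows [0=3,1->3,3->2] -> levels [7 7 2 7]
Step 3: flows [0=3,1=3,3->2] -> levels [7 7 3 6]
Step 4: flows [0->3,1->3,3->2] -> levels [6 6 4 7]
Step 5: flows [3->0,3->1,3->2] -> levels [7 7 5 4]
Tank 3 first reaches <=4 at step 5

Answer: 5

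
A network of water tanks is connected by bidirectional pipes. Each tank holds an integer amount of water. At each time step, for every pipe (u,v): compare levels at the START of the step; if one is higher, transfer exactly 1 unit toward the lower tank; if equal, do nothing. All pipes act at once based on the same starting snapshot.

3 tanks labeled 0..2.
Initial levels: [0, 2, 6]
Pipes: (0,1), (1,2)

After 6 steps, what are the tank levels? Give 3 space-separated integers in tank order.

Answer: 3 2 3

Derivation:
Step 1: flows [1->0,2->1] -> levels [1 2 5]
Step 2: flows [1->0,2->1] -> levels [2 2 4]
Step 3: flows [0=1,2->1] -> levels [2 3 3]
Step 4: flows [1->0,1=2] -> levels [3 2 3]
Step 5: flows [0->1,2->1] -> levels [2 4 2]
Step 6: flows [1->0,1->2] -> levels [3 2 3]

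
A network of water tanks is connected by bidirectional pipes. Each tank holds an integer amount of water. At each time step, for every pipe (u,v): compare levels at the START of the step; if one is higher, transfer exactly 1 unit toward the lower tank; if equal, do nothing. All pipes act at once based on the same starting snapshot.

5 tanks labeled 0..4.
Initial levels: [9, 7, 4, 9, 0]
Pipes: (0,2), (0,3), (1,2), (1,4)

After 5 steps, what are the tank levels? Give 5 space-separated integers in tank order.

Answer: 6 5 6 7 5

Derivation:
Step 1: flows [0->2,0=3,1->2,1->4] -> levels [8 5 6 9 1]
Step 2: flows [0->2,3->0,2->1,1->4] -> levels [8 5 6 8 2]
Step 3: flows [0->2,0=3,2->1,1->4] -> levels [7 5 6 8 3]
Step 4: flows [0->2,3->0,2->1,1->4] -> levels [7 5 6 7 4]
Step 5: flows [0->2,0=3,2->1,1->4] -> levels [6 5 6 7 5]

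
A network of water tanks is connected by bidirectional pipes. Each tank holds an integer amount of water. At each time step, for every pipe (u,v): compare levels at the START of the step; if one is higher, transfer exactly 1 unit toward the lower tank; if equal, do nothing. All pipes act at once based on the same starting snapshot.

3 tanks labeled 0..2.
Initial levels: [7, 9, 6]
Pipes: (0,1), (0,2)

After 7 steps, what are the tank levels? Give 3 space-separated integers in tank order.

Step 1: flows [1->0,0->2] -> levels [7 8 7]
Step 2: flows [1->0,0=2] -> levels [8 7 7]
Step 3: flows [0->1,0->2] -> levels [6 8 8]
Step 4: flows [1->0,2->0] -> levels [8 7 7]
  -> period-2 cycle: step 4 state = step 2 state
  -> state at step 7: (7-2) mod 2 = 1, same as step 3 -> [6 8 8]

Answer: 6 8 8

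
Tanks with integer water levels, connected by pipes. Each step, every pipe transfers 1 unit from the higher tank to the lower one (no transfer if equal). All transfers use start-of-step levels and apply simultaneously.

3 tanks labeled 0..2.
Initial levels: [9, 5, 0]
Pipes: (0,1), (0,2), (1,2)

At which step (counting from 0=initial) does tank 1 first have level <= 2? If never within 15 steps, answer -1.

Step 1: flows [0->1,0->2,1->2] -> levels [7 5 2]
Step 2: flows [0->1,0->2,1->2] -> levels [5 5 4]
Step 3: flows [0=1,0->2,1->2] -> levels [4 4 6]
Step 4: flows [0=1,2->0,2->1] -> levels [5 5 4]
  -> period-2 cycle (repeats step 2); tank 1 never drops to <=2
Tank 1 never reaches <=2 within 15 steps

Answer: -1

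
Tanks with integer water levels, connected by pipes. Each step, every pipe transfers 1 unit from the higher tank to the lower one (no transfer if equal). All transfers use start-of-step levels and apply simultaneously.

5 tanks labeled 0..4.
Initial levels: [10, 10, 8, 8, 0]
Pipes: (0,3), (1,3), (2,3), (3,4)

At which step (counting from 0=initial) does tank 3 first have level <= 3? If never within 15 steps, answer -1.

Step 1: flows [0->3,1->3,2=3,3->4] -> levels [9 9 8 9 1]
Step 2: flows [0=3,1=3,3->2,3->4] -> levels [9 9 9 7 2]
Step 3: flows [0->3,1->3,2->3,3->4] -> levels [8 8 8 9 3]
Step 4: flows [3->0,3->1,3->2,3->4] -> levels [9 9 9 5 4]
Step 5: flows [0->3,1->3,2->3,3->4] -> levels [8 8 8 7 5]
Step 6: flows [0->3,1->3,2->3,3->4] -> levels [7 7 7 9 6]
Step 7: flows [3->0,3->1,3->2,3->4] -> levels [8 8 8 5 7]
Step 8: flows [0->3,1->3,2->3,4->3] -> levels [7 7 7 9 6]
  -> period-2 cycle (repeats step 6); tank 3 never drops to <=3
Tank 3 never reaches <=3 within 15 steps

Answer: -1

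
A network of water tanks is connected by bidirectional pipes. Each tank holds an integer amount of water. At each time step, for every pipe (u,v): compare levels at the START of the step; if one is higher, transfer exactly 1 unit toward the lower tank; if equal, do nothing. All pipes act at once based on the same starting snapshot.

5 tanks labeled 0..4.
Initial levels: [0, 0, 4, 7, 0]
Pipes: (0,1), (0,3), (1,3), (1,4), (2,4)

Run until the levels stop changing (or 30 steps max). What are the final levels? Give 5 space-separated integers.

Step 1: flows [0=1,3->0,3->1,1=4,2->4] -> levels [1 1 3 5 1]
Step 2: flows [0=1,3->0,3->1,1=4,2->4] -> levels [2 2 2 3 2]
Step 3: flows [0=1,3->0,3->1,1=4,2=4] -> levels [3 3 2 1 2]
Step 4: flows [0=1,0->3,1->3,1->4,2=4] -> levels [2 1 2 3 3]
Step 5: flows [0->1,3->0,3->1,4->1,4->2] -> levels [2 4 3 1 1]
Step 6: flows [1->0,0->3,1->3,1->4,2->4] -> levels [2 1 2 3 3]
  -> period-2 cycle: step 6 state = step 4 state; never stabilizes
  -> state at step 30: (30-4) mod 2 = 0, same as step 4 -> [2 1 2 3 3]

Answer: 2 1 2 3 3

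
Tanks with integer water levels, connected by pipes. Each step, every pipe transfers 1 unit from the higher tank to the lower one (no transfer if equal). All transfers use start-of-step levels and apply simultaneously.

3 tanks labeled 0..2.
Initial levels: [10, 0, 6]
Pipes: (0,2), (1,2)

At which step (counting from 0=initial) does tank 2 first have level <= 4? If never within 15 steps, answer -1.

Answer: 7

Derivation:
Step 1: flows [0->2,2->1] -> levels [9 1 6]
Step 2: flows [0->2,2->1] -> levels [8 2 6]
Step 3: flows [0->2,2->1] -> levels [7 3 6]
Step 4: flows [0->2,2->1] -> levels [6 4 6]
Step 5: flows [0=2,2->1] -> levels [6 5 5]
Step 6: flows [0->2,1=2] -> levels [5 5 6]
Step 7: flows [2->0,2->1] -> levels [6 6 4]
Tank 2 first reaches <=4 at step 7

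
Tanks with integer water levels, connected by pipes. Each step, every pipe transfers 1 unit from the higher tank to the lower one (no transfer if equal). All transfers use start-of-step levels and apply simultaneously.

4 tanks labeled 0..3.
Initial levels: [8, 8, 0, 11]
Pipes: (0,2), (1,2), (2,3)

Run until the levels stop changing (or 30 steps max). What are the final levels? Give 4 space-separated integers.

Step 1: flows [0->2,1->2,3->2] -> levels [7 7 3 10]
Step 2: flows [0->2,1->2,3->2] -> levels [6 6 6 9]
Step 3: flows [0=2,1=2,3->2] -> levels [6 6 7 8]
Step 4: flows [2->0,2->1,3->2] -> levels [7 7 6 7]
Step 5: flows [0->2,1->2,3->2] -> levels [6 6 9 6]
Step 6: flows [2->0,2->1,2->3] -> levels [7 7 6 7]
  -> period-2 cycle: step 6 state = step 4 state; never stabilizes
  -> state at step 30: (30-4) mod 2 = 0, same as step 4 -> [7 7 6 7]

Answer: 7 7 6 7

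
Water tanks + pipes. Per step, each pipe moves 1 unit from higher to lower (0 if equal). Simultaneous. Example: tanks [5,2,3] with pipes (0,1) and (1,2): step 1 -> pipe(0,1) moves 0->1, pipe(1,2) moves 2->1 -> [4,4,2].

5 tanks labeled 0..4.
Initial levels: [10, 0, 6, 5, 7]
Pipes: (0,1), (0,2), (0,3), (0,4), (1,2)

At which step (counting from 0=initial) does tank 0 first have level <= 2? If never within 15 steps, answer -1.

Answer: -1

Derivation:
Step 1: flows [0->1,0->2,0->3,0->4,2->1] -> levels [6 2 6 6 8]
Step 2: flows [0->1,0=2,0=3,4->0,2->1] -> levels [6 4 5 6 7]
Step 3: flows [0->1,0->2,0=3,4->0,2->1] -> levels [5 6 5 6 6]
Step 4: flows [1->0,0=2,3->0,4->0,1->2] -> levels [8 4 6 5 5]
Step 5: flows [0->1,0->2,0->3,0->4,2->1] -> levels [4 6 6 6 6]
Step 6: flows [1->0,2->0,3->0,4->0,1=2] -> levels [8 5 5 5 5]
Step 7: flows [0->1,0->2,0->3,0->4,1=2] -> levels [4 6 6 6 6]
  -> period-2 cycle (repeats step 5); tank 0 never drops to <=2
Tank 0 never reaches <=2 within 15 steps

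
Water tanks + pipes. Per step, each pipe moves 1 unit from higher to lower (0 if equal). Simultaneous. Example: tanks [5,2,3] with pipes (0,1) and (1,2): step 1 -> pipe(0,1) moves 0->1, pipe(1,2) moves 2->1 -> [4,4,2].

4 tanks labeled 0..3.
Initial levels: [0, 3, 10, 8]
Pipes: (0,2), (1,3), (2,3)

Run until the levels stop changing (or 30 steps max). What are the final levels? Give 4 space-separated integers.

Answer: 6 5 4 6

Derivation:
Step 1: flows [2->0,3->1,2->3] -> levels [1 4 8 8]
Step 2: flows [2->0,3->1,2=3] -> levels [2 5 7 7]
Step 3: flows [2->0,3->1,2=3] -> levels [3 6 6 6]
Step 4: flows [2->0,1=3,2=3] -> levels [4 6 5 6]
Step 5: flows [2->0,1=3,3->2] -> levels [5 6 5 5]
Step 6: flows [0=2,1->3,2=3] -> levels [5 5 5 6]
Step 7: flows [0=2,3->1,3->2] -> levels [5 6 6 4]
Step 8: flows [2->0,1->3,2->3] -> levels [6 5 4 6]
Step 9: flows [0->2,3->1,3->2] -> levels [5 6 6 4]
  -> period-2 cycle: step 9 state = step 7 state; never stabilizes
  -> state at step 30: (30-7) mod 2 = 1, same as step 8 -> [6 5 4 6]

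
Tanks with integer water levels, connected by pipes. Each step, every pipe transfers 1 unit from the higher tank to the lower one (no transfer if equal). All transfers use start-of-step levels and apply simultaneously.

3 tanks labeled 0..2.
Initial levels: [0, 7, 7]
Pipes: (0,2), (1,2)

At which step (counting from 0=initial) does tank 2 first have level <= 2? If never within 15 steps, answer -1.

Step 1: flows [2->0,1=2] -> levels [1 7 6]
Step 2: flows [2->0,1->2] -> levels [2 6 6]
Step 3: flows [2->0,1=2] -> levels [3 6 5]
Step 4: flows [2->0,1->2] -> levels [4 5 5]
Step 5: flows [2->0,1=2] -> levels [5 5 4]
Step 6: flows [0->2,1->2] -> levels [4 4 6]
Step 7: flows [2->0,2->1] -> levels [5 5 4]
  -> period-2 cycle (repeats step 5); tank 2 never drops to <=2
Tank 2 never reaches <=2 within 15 steps

Answer: -1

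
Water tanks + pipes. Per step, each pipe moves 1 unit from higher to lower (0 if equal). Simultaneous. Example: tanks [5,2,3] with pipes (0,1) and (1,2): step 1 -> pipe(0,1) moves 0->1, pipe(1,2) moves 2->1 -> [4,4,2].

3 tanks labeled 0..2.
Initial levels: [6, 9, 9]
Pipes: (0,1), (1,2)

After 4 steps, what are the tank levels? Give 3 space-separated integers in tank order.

Answer: 8 8 8

Derivation:
Step 1: flows [1->0,1=2] -> levels [7 8 9]
Step 2: flows [1->0,2->1] -> levels [8 8 8]
Step 3: flows [0=1,1=2] -> levels [8 8 8]
  -> stable; steps 4..4 unchanged -> [8 8 8]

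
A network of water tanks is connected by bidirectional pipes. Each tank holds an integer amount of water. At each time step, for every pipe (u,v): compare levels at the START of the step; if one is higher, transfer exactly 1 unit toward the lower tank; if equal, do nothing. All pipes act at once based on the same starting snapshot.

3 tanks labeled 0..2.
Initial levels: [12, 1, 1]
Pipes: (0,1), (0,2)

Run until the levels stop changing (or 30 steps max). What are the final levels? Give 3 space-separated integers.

Answer: 4 5 5

Derivation:
Step 1: flows [0->1,0->2] -> levels [10 2 2]
Step 2: flows [0->1,0->2] -> levels [8 3 3]
Step 3: flows [0->1,0->2] -> levels [6 4 4]
Step 4: flows [0->1,0->2] -> levels [4 5 5]
Step 5: flows [1->0,2->0] -> levels [6 4 4]
  -> period-2 cycle: step 5 state = step 3 state; never stabilizes
  -> state at step 30: (30-3) mod 2 = 1, same as step 4 -> [4 5 5]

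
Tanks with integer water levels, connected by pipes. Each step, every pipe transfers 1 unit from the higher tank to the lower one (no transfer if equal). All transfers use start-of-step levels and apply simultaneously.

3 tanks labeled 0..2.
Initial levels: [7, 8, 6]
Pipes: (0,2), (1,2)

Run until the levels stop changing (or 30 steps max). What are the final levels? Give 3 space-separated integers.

Step 1: flows [0->2,1->2] -> levels [6 7 8]
Step 2: flows [2->0,2->1] -> levels [7 8 6]
  -> period-2 cycle: step 2 state = step 0 state; never stabilizes
  -> state at step 30: (30-0) mod 2 = 0, same as step 0 -> [7 8 6]

Answer: 7 8 6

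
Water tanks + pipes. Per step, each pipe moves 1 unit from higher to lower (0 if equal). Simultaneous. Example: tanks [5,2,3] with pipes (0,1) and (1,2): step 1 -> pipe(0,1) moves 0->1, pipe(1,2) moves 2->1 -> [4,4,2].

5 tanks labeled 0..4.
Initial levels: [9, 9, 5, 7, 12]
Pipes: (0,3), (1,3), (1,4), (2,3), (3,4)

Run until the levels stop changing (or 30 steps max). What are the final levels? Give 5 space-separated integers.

Answer: 9 9 9 6 9

Derivation:
Step 1: flows [0->3,1->3,4->1,3->2,4->3] -> levels [8 9 6 9 10]
Step 2: flows [3->0,1=3,4->1,3->2,4->3] -> levels [9 10 7 8 8]
Step 3: flows [0->3,1->3,1->4,3->2,3=4] -> levels [8 8 8 9 9]
Step 4: flows [3->0,3->1,4->1,3->2,3=4] -> levels [9 10 9 6 8]
Step 5: flows [0->3,1->3,1->4,2->3,4->3] -> levels [8 8 8 10 8]
Step 6: flows [3->0,3->1,1=4,3->2,3->4] -> levels [9 9 9 6 9]
Step 7: flows [0->3,1->3,1=4,2->3,4->3] -> levels [8 8 8 10 8]
  -> period-2 cycle: step 7 state = step 5 state; never stabilizes
  -> state at step 30: (30-5) mod 2 = 1, same as step 6 -> [9 9 9 6 9]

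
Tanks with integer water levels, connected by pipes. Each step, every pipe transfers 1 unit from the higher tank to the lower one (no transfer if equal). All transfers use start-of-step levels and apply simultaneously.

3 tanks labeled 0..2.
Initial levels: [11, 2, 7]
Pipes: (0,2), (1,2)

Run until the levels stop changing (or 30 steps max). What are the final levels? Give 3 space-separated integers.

Answer: 6 6 8

Derivation:
Step 1: flows [0->2,2->1] -> levels [10 3 7]
Step 2: flows [0->2,2->1] -> levels [9 4 7]
Step 3: flows [0->2,2->1] -> levels [8 5 7]
Step 4: flows [0->2,2->1] -> levels [7 6 7]
Step 5: flows [0=2,2->1] -> levels [7 7 6]
Step 6: flows [0->2,1->2] -> levels [6 6 8]
Step 7: flows [2->0,2->1] -> levels [7 7 6]
  -> period-2 cycle: step 7 state = step 5 state; never stabilizes
  -> state at step 30: (30-5) mod 2 = 1, same as step 6 -> [6 6 8]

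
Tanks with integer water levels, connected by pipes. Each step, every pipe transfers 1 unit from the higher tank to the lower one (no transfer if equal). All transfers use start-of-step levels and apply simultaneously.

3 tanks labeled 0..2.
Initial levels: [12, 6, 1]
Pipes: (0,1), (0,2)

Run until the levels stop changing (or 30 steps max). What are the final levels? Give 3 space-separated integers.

Step 1: flows [0->1,0->2] -> levels [10 7 2]
Step 2: flows [0->1,0->2] -> levels [8 8 3]
Step 3: flows [0=1,0->2] -> levels [7 8 4]
Step 4: flows [1->0,0->2] -> levels [7 7 5]
Step 5: flows [0=1,0->2] -> levels [6 7 6]
Step 6: flows [1->0,0=2] -> levels [7 6 6]
Step 7: flows [0->1,0->2] -> levels [5 7 7]
Step 8: flows [1->0,2->0] -> levels [7 6 6]
  -> period-2 cycle: step 8 state = step 6 state; never stabilizes
  -> state at step 30: (30-6) mod 2 = 0, same as step 6 -> [7 6 6]

Answer: 7 6 6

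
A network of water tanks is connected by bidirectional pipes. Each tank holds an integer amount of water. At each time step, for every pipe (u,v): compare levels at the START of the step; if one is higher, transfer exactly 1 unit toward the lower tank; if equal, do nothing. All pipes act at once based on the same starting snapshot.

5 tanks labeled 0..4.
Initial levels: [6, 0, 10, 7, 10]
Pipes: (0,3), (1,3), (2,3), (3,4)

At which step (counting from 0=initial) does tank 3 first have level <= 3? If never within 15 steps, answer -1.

Step 1: flows [3->0,3->1,2->3,4->3] -> levels [7 1 9 7 9]
Step 2: flows [0=3,3->1,2->3,4->3] -> levels [7 2 8 8 8]
Step 3: flows [3->0,3->1,2=3,3=4] -> levels [8 3 8 6 8]
Step 4: flows [0->3,3->1,2->3,4->3] -> levels [7 4 7 8 7]
Step 5: flows [3->0,3->1,3->2,3->4] -> levels [8 5 8 4 8]
Step 6: flows [0->3,1->3,2->3,4->3] -> levels [7 4 7 8 7]
  -> period-2 cycle (repeats step 4); tank 3 never drops to <=3
Tank 3 never reaches <=3 within 15 steps

Answer: -1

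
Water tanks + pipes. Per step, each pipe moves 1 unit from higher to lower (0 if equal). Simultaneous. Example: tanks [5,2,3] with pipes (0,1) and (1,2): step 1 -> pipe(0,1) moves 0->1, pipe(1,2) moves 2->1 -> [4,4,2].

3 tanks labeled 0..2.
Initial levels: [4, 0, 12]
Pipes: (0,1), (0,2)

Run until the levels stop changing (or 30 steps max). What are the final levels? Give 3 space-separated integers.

Step 1: flows [0->1,2->0] -> levels [4 1 11]
Step 2: flows [0->1,2->0] -> levels [4 2 10]
Step 3: flows [0->1,2->0] -> levels [4 3 9]
Step 4: flows [0->1,2->0] -> levels [4 4 8]
Step 5: flows [0=1,2->0] -> levels [5 4 7]
Step 6: flows [0->1,2->0] -> levels [5 5 6]
Step 7: flows [0=1,2->0] -> levels [6 5 5]
Step 8: flows [0->1,0->2] -> levels [4 6 6]
Step 9: flows [1->0,2->0] -> levels [6 5 5]
  -> period-2 cycle: step 9 state = step 7 state; never stabilizes
  -> state at step 30: (30-7) mod 2 = 1, same as step 8 -> [4 6 6]

Answer: 4 6 6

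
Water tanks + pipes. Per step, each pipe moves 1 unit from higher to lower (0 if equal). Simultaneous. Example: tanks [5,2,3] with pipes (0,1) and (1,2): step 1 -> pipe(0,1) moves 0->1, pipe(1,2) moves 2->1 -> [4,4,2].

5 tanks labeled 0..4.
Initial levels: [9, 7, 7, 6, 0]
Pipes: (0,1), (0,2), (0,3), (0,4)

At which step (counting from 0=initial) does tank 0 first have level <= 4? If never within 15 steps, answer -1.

Step 1: flows [0->1,0->2,0->3,0->4] -> levels [5 8 8 7 1]
Step 2: flows [1->0,2->0,3->0,0->4] -> levels [7 7 7 6 2]
Step 3: flows [0=1,0=2,0->3,0->4] -> levels [5 7 7 7 3]
Step 4: flows [1->0,2->0,3->0,0->4] -> levels [7 6 6 6 4]
Step 5: flows [0->1,0->2,0->3,0->4] -> levels [3 7 7 7 5]
Tank 0 first reaches <=4 at step 5

Answer: 5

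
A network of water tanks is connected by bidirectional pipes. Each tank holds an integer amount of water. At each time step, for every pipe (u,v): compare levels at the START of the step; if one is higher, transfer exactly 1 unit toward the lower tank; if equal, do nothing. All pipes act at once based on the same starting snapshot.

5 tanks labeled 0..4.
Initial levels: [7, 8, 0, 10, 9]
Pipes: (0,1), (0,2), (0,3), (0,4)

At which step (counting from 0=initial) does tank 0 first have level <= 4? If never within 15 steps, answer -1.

Step 1: flows [1->0,0->2,3->0,4->0] -> levels [9 7 1 9 8]
Step 2: flows [0->1,0->2,0=3,0->4] -> levels [6 8 2 9 9]
Step 3: flows [1->0,0->2,3->0,4->0] -> levels [8 7 3 8 8]
Step 4: flows [0->1,0->2,0=3,0=4] -> levels [6 8 4 8 8]
Step 5: flows [1->0,0->2,3->0,4->0] -> levels [8 7 5 7 7]
Step 6: flows [0->1,0->2,0->3,0->4] -> levels [4 8 6 8 8]
Tank 0 first reaches <=4 at step 6

Answer: 6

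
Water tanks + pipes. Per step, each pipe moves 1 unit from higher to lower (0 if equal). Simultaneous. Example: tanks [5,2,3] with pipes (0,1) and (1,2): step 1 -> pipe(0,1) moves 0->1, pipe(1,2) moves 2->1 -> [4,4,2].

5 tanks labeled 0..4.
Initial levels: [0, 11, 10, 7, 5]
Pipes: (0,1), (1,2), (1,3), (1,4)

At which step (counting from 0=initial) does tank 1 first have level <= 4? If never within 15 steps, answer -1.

Step 1: flows [1->0,1->2,1->3,1->4] -> levels [1 7 11 8 6]
Step 2: flows [1->0,2->1,3->1,1->4] -> levels [2 7 10 7 7]
Step 3: flows [1->0,2->1,1=3,1=4] -> levels [3 7 9 7 7]
Step 4: flows [1->0,2->1,1=3,1=4] -> levels [4 7 8 7 7]
Step 5: flows [1->0,2->1,1=3,1=4] -> levels [5 7 7 7 7]
Step 6: flows [1->0,1=2,1=3,1=4] -> levels [6 6 7 7 7]
Step 7: flows [0=1,2->1,3->1,4->1] -> levels [6 9 6 6 6]
Step 8: flows [1->0,1->2,1->3,1->4] -> levels [7 5 7 7 7]
Step 9: flows [0->1,2->1,3->1,4->1] -> levels [6 9 6 6 6]
  -> period-2 cycle (repeats step 7); tank 1 never drops to <=4
Tank 1 never reaches <=4 within 15 steps

Answer: -1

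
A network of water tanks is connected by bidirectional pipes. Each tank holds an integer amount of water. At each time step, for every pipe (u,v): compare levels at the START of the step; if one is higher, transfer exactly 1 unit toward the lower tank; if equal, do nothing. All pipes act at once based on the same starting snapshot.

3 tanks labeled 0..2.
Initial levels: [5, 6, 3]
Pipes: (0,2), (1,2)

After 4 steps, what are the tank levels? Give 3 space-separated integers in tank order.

Step 1: flows [0->2,1->2] -> levels [4 5 5]
Step 2: flows [2->0,1=2] -> levels [5 5 4]
Step 3: flows [0->2,1->2] -> levels [4 4 6]
Step 4: flows [2->0,2->1] -> levels [5 5 4]

Answer: 5 5 4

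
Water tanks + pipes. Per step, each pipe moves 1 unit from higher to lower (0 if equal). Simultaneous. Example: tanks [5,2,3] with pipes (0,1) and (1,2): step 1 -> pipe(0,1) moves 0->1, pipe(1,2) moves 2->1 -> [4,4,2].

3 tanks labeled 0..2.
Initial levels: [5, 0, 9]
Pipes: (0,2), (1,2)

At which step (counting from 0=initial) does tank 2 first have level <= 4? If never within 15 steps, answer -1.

Step 1: flows [2->0,2->1] -> levels [6 1 7]
Step 2: flows [2->0,2->1] -> levels [7 2 5]
Step 3: flows [0->2,2->1] -> levels [6 3 5]
Step 4: flows [0->2,2->1] -> levels [5 4 5]
Step 5: flows [0=2,2->1] -> levels [5 5 4]
Tank 2 first reaches <=4 at step 5

Answer: 5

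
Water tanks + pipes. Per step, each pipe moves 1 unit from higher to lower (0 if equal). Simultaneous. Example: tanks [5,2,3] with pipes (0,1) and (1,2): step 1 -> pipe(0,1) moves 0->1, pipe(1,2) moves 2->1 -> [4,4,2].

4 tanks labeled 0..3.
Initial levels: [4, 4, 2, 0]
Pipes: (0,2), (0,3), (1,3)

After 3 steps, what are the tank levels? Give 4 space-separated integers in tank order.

Step 1: flows [0->2,0->3,1->3] -> levels [2 3 3 2]
Step 2: flows [2->0,0=3,1->3] -> levels [3 2 2 3]
Step 3: flows [0->2,0=3,3->1] -> levels [2 3 3 2]

Answer: 2 3 3 2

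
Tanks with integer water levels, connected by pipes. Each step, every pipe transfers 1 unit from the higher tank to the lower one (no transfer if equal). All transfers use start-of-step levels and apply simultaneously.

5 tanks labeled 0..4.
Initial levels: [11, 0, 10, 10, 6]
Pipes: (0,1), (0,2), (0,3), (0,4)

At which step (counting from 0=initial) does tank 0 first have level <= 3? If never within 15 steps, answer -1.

Answer: -1

Derivation:
Step 1: flows [0->1,0->2,0->3,0->4] -> levels [7 1 11 11 7]
Step 2: flows [0->1,2->0,3->0,0=4] -> levels [8 2 10 10 7]
Step 3: flows [0->1,2->0,3->0,0->4] -> levels [8 3 9 9 8]
Step 4: flows [0->1,2->0,3->0,0=4] -> levels [9 4 8 8 8]
Step 5: flows [0->1,0->2,0->3,0->4] -> levels [5 5 9 9 9]
Step 6: flows [0=1,2->0,3->0,4->0] -> levels [8 5 8 8 8]
Step 7: flows [0->1,0=2,0=3,0=4] -> levels [7 6 8 8 8]
Step 8: flows [0->1,2->0,3->0,4->0] -> levels [9 7 7 7 7]
Step 9: flows [0->1,0->2,0->3,0->4] -> levels [5 8 8 8 8]
Step 10: flows [1->0,2->0,3->0,4->0] -> levels [9 7 7 7 7]
  -> period-2 cycle (repeats step 8); tank 0 never drops to <=3
Tank 0 never reaches <=3 within 15 steps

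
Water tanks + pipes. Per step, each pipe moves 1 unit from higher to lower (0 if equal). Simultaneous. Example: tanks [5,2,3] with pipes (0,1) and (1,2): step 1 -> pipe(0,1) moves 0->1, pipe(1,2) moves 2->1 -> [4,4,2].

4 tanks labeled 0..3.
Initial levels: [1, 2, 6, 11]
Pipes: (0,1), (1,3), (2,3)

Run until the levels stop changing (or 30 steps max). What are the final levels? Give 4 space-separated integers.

Answer: 4 6 6 4

Derivation:
Step 1: flows [1->0,3->1,3->2] -> levels [2 2 7 9]
Step 2: flows [0=1,3->1,3->2] -> levels [2 3 8 7]
Step 3: flows [1->0,3->1,2->3] -> levels [3 3 7 7]
Step 4: flows [0=1,3->1,2=3] -> levels [3 4 7 6]
Step 5: flows [1->0,3->1,2->3] -> levels [4 4 6 6]
Step 6: flows [0=1,3->1,2=3] -> levels [4 5 6 5]
Step 7: flows [1->0,1=3,2->3] -> levels [5 4 5 6]
Step 8: flows [0->1,3->1,3->2] -> levels [4 6 6 4]
Step 9: flows [1->0,1->3,2->3] -> levels [5 4 5 6]
  -> period-2 cycle: step 9 state = step 7 state; never stabilizes
  -> state at step 30: (30-7) mod 2 = 1, same as step 8 -> [4 6 6 4]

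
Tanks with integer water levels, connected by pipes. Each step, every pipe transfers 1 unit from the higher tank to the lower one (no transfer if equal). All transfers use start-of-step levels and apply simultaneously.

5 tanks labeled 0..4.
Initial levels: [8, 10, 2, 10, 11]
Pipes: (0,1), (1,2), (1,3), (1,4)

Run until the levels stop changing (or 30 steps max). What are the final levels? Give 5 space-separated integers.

Step 1: flows [1->0,1->2,1=3,4->1] -> levels [9 9 3 10 10]
Step 2: flows [0=1,1->2,3->1,4->1] -> levels [9 10 4 9 9]
Step 3: flows [1->0,1->2,1->3,1->4] -> levels [10 6 5 10 10]
Step 4: flows [0->1,1->2,3->1,4->1] -> levels [9 8 6 9 9]
Step 5: flows [0->1,1->2,3->1,4->1] -> levels [8 10 7 8 8]
Step 6: flows [1->0,1->2,1->3,1->4] -> levels [9 6 8 9 9]
Step 7: flows [0->1,2->1,3->1,4->1] -> levels [8 10 7 8 8]
  -> period-2 cycle: step 7 state = step 5 state; never stabilizes
  -> state at step 30: (30-5) mod 2 = 1, same as step 6 -> [9 6 8 9 9]

Answer: 9 6 8 9 9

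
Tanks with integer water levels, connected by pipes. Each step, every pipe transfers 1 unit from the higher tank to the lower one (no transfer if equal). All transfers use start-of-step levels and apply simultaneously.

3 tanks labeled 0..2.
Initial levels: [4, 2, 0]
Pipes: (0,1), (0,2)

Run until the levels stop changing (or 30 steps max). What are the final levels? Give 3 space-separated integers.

Answer: 2 2 2

Derivation:
Step 1: flows [0->1,0->2] -> levels [2 3 1]
Step 2: flows [1->0,0->2] -> levels [2 2 2]
Step 3: flows [0=1,0=2] -> levels [2 2 2]
  -> stable (no change)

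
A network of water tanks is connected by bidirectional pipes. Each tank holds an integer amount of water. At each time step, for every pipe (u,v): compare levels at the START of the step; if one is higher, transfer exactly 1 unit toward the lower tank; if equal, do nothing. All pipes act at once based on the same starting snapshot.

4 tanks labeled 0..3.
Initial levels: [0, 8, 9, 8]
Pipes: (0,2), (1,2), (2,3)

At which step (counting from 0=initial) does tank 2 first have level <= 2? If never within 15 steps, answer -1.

Answer: -1

Derivation:
Step 1: flows [2->0,2->1,2->3] -> levels [1 9 6 9]
Step 2: flows [2->0,1->2,3->2] -> levels [2 8 7 8]
Step 3: flows [2->0,1->2,3->2] -> levels [3 7 8 7]
Step 4: flows [2->0,2->1,2->3] -> levels [4 8 5 8]
Step 5: flows [2->0,1->2,3->2] -> levels [5 7 6 7]
Step 6: flows [2->0,1->2,3->2] -> levels [6 6 7 6]
Step 7: flows [2->0,2->1,2->3] -> levels [7 7 4 7]
Step 8: flows [0->2,1->2,3->2] -> levels [6 6 7 6]
  -> period-2 cycle (repeats step 6); tank 2 never drops to <=2
Tank 2 never reaches <=2 within 15 steps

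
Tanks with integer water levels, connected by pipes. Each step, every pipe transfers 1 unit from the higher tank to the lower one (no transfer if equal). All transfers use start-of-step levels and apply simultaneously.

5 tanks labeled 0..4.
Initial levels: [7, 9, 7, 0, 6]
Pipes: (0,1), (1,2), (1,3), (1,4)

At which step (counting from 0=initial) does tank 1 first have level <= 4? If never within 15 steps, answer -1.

Answer: 5

Derivation:
Step 1: flows [1->0,1->2,1->3,1->4] -> levels [8 5 8 1 7]
Step 2: flows [0->1,2->1,1->3,4->1] -> levels [7 7 7 2 6]
Step 3: flows [0=1,1=2,1->3,1->4] -> levels [7 5 7 3 7]
Step 4: flows [0->1,2->1,1->3,4->1] -> levels [6 7 6 4 6]
Step 5: flows [1->0,1->2,1->3,1->4] -> levels [7 3 7 5 7]
Tank 1 first reaches <=4 at step 5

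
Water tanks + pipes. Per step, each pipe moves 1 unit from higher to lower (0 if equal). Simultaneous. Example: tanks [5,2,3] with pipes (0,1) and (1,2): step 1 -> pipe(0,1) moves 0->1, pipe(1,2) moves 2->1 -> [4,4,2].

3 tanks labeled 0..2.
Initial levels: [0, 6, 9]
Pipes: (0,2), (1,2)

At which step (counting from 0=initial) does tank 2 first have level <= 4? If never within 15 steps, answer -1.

Step 1: flows [2->0,2->1] -> levels [1 7 7]
Step 2: flows [2->0,1=2] -> levels [2 7 6]
Step 3: flows [2->0,1->2] -> levels [3 6 6]
Step 4: flows [2->0,1=2] -> levels [4 6 5]
Step 5: flows [2->0,1->2] -> levels [5 5 5]
Step 6: flows [0=2,1=2] -> levels [5 5 5]
  -> stable; tank 2 stays at 5 > 4
Tank 2 never reaches <=4 within 15 steps

Answer: -1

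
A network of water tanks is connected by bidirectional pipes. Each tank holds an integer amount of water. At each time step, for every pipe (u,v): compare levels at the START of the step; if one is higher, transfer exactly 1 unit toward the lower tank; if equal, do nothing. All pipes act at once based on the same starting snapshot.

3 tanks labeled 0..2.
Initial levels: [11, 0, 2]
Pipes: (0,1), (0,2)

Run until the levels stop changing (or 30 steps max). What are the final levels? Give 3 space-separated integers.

Step 1: flows [0->1,0->2] -> levels [9 1 3]
Step 2: flows [0->1,0->2] -> levels [7 2 4]
Step 3: flows [0->1,0->2] -> levels [5 3 5]
Step 4: flows [0->1,0=2] -> levels [4 4 5]
Step 5: flows [0=1,2->0] -> levels [5 4 4]
Step 6: flows [0->1,0->2] -> levels [3 5 5]
Step 7: flows [1->0,2->0] -> levels [5 4 4]
  -> period-2 cycle: step 7 state = step 5 state; never stabilizes
  -> state at step 30: (30-5) mod 2 = 1, same as step 6 -> [3 5 5]

Answer: 3 5 5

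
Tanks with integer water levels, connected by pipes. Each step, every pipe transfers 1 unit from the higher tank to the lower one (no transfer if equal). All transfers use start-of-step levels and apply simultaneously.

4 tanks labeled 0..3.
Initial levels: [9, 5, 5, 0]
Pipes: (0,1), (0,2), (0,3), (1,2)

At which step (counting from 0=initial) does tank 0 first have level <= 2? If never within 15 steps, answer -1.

Answer: -1

Derivation:
Step 1: flows [0->1,0->2,0->3,1=2] -> levels [6 6 6 1]
Step 2: flows [0=1,0=2,0->3,1=2] -> levels [5 6 6 2]
Step 3: flows [1->0,2->0,0->3,1=2] -> levels [6 5 5 3]
Step 4: flows [0->1,0->2,0->3,1=2] -> levels [3 6 6 4]
Step 5: flows [1->0,2->0,3->0,1=2] -> levels [6 5 5 3]
  -> period-2 cycle (repeats step 3); tank 0 never drops to <=2
Tank 0 never reaches <=2 within 15 steps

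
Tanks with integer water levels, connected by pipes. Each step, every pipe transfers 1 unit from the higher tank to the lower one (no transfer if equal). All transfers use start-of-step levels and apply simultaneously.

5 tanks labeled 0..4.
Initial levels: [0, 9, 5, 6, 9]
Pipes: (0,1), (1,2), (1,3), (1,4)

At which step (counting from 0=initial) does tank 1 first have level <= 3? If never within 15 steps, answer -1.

Answer: 5

Derivation:
Step 1: flows [1->0,1->2,1->3,1=4] -> levels [1 6 6 7 9]
Step 2: flows [1->0,1=2,3->1,4->1] -> levels [2 7 6 6 8]
Step 3: flows [1->0,1->2,1->3,4->1] -> levels [3 5 7 7 7]
Step 4: flows [1->0,2->1,3->1,4->1] -> levels [4 7 6 6 6]
Step 5: flows [1->0,1->2,1->3,1->4] -> levels [5 3 7 7 7]
Tank 1 first reaches <=3 at step 5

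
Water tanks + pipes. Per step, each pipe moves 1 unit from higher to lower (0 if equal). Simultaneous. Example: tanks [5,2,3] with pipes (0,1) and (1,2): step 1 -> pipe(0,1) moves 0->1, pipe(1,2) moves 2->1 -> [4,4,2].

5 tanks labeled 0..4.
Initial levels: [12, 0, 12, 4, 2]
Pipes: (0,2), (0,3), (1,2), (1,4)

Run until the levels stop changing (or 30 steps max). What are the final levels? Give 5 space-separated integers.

Answer: 6 4 7 7 6

Derivation:
Step 1: flows [0=2,0->3,2->1,4->1] -> levels [11 2 11 5 1]
Step 2: flows [0=2,0->3,2->1,1->4] -> levels [10 2 10 6 2]
Step 3: flows [0=2,0->3,2->1,1=4] -> levels [9 3 9 7 2]
Step 4: flows [0=2,0->3,2->1,1->4] -> levels [8 3 8 8 3]
Step 5: flows [0=2,0=3,2->1,1=4] -> levels [8 4 7 8 3]
Step 6: flows [0->2,0=3,2->1,1->4] -> levels [7 4 7 8 4]
Step 7: flows [0=2,3->0,2->1,1=4] -> levels [8 5 6 7 4]
Step 8: flows [0->2,0->3,2->1,1->4] -> levels [6 5 6 8 5]
Step 9: flows [0=2,3->0,2->1,1=4] -> levels [7 6 5 7 5]
Step 10: flows [0->2,0=3,1->2,1->4] -> levels [6 4 7 7 6]
Step 11: flows [2->0,3->0,2->1,4->1] -> levels [8 6 5 6 5]
Step 12: flows [0->2,0->3,1->2,1->4] -> levels [6 4 7 7 6]
  -> period-2 cycle: step 12 state = step 10 state; never stabilizes
  -> state at step 30: (30-10) mod 2 = 0, same as step 10 -> [6 4 7 7 6]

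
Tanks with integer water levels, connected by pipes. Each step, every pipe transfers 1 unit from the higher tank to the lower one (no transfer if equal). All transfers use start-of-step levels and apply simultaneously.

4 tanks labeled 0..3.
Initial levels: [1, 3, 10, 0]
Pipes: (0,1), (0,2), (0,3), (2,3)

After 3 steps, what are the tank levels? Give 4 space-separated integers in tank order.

Step 1: flows [1->0,2->0,0->3,2->3] -> levels [2 2 8 2]
Step 2: flows [0=1,2->0,0=3,2->3] -> levels [3 2 6 3]
Step 3: flows [0->1,2->0,0=3,2->3] -> levels [3 3 4 4]

Answer: 3 3 4 4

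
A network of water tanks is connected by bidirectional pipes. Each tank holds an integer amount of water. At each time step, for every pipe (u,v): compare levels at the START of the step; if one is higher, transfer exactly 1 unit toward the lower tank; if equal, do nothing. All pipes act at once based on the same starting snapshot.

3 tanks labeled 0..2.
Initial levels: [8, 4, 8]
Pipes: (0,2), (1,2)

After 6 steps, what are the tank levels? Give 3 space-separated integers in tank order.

Step 1: flows [0=2,2->1] -> levels [8 5 7]
Step 2: flows [0->2,2->1] -> levels [7 6 7]
Step 3: flows [0=2,2->1] -> levels [7 7 6]
Step 4: flows [0->2,1->2] -> levels [6 6 8]
Step 5: flows [2->0,2->1] -> levels [7 7 6]
  -> period-2 cycle: step 5 state = step 3 state
  -> state at step 6: (6-3) mod 2 = 1, same as step 4 -> [6 6 8]

Answer: 6 6 8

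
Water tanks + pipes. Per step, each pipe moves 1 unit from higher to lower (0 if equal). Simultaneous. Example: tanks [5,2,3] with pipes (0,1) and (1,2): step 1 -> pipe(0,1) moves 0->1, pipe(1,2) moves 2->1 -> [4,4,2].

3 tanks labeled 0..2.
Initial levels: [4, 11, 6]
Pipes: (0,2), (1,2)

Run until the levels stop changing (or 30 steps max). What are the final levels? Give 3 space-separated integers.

Answer: 7 7 7

Derivation:
Step 1: flows [2->0,1->2] -> levels [5 10 6]
Step 2: flows [2->0,1->2] -> levels [6 9 6]
Step 3: flows [0=2,1->2] -> levels [6 8 7]
Step 4: flows [2->0,1->2] -> levels [7 7 7]
Step 5: flows [0=2,1=2] -> levels [7 7 7]
  -> stable (no change)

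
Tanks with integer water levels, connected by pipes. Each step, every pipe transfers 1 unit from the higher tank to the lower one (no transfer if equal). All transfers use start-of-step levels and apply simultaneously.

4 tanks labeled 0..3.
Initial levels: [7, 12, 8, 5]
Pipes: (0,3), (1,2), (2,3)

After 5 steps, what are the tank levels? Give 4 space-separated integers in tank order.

Answer: 7 9 7 9

Derivation:
Step 1: flows [0->3,1->2,2->3] -> levels [6 11 8 7]
Step 2: flows [3->0,1->2,2->3] -> levels [7 10 8 7]
Step 3: flows [0=3,1->2,2->3] -> levels [7 9 8 8]
Step 4: flows [3->0,1->2,2=3] -> levels [8 8 9 7]
Step 5: flows [0->3,2->1,2->3] -> levels [7 9 7 9]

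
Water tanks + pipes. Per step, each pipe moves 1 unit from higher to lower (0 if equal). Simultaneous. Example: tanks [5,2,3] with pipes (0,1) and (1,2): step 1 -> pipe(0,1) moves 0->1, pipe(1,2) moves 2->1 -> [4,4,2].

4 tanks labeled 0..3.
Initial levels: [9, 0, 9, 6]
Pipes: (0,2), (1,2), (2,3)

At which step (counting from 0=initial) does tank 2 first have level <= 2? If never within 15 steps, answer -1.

Answer: -1

Derivation:
Step 1: flows [0=2,2->1,2->3] -> levels [9 1 7 7]
Step 2: flows [0->2,2->1,2=3] -> levels [8 2 7 7]
Step 3: flows [0->2,2->1,2=3] -> levels [7 3 7 7]
Step 4: flows [0=2,2->1,2=3] -> levels [7 4 6 7]
Step 5: flows [0->2,2->1,3->2] -> levels [6 5 7 6]
Step 6: flows [2->0,2->1,2->3] -> levels [7 6 4 7]
Step 7: flows [0->2,1->2,3->2] -> levels [6 5 7 6]
  -> period-2 cycle (repeats step 5); tank 2 never drops to <=2
Tank 2 never reaches <=2 within 15 steps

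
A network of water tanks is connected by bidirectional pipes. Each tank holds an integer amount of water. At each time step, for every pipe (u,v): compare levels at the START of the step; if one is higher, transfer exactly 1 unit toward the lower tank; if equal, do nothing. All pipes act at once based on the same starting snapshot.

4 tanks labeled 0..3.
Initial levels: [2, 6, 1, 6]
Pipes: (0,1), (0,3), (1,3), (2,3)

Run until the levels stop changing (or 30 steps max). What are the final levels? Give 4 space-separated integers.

Answer: 4 3 3 5

Derivation:
Step 1: flows [1->0,3->0,1=3,3->2] -> levels [4 5 2 4]
Step 2: flows [1->0,0=3,1->3,3->2] -> levels [5 3 3 4]
Step 3: flows [0->1,0->3,3->1,3->2] -> levels [3 5 4 3]
Step 4: flows [1->0,0=3,1->3,2->3] -> levels [4 3 3 5]
Step 5: flows [0->1,3->0,3->1,3->2] -> levels [4 5 4 2]
Step 6: flows [1->0,0->3,1->3,2->3] -> levels [4 3 3 5]
  -> period-2 cycle: step 6 state = step 4 state; never stabilizes
  -> state at step 30: (30-4) mod 2 = 0, same as step 4 -> [4 3 3 5]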